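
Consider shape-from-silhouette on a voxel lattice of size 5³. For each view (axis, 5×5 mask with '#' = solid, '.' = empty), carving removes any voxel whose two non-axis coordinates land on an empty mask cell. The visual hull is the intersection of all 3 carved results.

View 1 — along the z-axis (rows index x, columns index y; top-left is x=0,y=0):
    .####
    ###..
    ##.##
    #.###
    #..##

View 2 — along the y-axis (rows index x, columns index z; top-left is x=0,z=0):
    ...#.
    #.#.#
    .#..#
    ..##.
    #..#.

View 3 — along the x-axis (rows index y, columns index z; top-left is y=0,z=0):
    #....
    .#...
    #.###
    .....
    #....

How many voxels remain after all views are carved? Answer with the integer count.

10 voxels

start: 5×5×5 = 125 voxels
[1] z-view keeps 18 columns → grid now 90
[2] y-view keeps 10 columns → grid now 35
[3] x-view keeps 7 columns → grid now 10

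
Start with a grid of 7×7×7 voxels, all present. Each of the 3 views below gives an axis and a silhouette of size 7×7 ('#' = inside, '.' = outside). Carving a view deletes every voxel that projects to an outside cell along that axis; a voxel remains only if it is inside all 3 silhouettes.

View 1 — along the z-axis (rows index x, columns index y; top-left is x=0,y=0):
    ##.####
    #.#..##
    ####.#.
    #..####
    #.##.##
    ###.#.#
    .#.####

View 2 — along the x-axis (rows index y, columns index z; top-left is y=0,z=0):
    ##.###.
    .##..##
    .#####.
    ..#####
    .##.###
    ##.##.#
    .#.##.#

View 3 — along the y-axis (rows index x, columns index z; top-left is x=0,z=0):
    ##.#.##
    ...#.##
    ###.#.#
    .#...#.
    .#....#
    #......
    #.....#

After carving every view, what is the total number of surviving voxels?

before carving: 343 voxels (7×7×7)
after view 1 [z-axis, 35 of 49 cells solid] → remaining = 245
after view 2 [x-axis, 33 of 49 cells solid] → remaining = 165
after view 3 [y-axis, 20 of 49 cells solid] → remaining = 65

remaining voxels: 65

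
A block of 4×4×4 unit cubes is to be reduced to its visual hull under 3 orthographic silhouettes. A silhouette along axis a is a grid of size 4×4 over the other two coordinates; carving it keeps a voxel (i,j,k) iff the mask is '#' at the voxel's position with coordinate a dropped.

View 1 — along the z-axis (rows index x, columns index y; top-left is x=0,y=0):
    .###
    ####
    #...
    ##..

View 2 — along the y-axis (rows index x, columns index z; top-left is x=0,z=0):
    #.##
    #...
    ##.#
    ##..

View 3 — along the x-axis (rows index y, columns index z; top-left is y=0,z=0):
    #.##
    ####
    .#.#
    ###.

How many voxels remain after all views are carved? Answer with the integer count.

14 voxels

initial block: 4^3 = 64
step 1: project along z, AND mask (10/16) → |grid| = 40
step 2: project along y, AND mask (9/16) → |grid| = 20
step 3: project along x, AND mask (12/16) → |grid| = 14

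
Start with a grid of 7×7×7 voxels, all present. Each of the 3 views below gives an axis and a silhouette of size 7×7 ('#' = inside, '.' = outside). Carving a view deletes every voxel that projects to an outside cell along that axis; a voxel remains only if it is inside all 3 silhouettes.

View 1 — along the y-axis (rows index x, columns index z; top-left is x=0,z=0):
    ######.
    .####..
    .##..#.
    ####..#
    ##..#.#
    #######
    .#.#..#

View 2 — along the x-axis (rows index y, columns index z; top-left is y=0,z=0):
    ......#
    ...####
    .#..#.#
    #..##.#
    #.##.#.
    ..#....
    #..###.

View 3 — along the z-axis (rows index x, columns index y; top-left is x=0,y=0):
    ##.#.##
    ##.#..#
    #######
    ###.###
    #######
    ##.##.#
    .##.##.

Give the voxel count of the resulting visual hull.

voxel count = 68

full grid |V| = 343
carve view 1 (along y, XZ-mask fill 32/49): 224 voxels remain
carve view 2 (along x, YZ-mask fill 21/49): 90 voxels remain
carve view 3 (along z, XY-mask fill 38/49): 68 voxels remain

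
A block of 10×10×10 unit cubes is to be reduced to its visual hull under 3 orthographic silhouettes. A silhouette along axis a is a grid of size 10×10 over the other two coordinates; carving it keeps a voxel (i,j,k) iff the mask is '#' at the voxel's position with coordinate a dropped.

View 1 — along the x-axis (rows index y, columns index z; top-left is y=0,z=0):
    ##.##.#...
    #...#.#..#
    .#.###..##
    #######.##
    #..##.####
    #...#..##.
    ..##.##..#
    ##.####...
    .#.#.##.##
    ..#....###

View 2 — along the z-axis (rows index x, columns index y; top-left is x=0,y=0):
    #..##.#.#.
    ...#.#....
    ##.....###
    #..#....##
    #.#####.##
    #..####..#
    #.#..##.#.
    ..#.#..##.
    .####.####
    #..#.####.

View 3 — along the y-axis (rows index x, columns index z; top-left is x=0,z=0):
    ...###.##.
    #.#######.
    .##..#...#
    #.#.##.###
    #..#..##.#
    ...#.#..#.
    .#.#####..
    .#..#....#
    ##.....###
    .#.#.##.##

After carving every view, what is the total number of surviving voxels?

full grid |V| = 1000
after view 1 [x-axis, 56 of 100 cells solid] → remaining = 560
after view 2 [z-axis, 53 of 100 cells solid] → remaining = 307
after view 3 [y-axis, 52 of 100 cells solid] → remaining = 156

remaining voxels: 156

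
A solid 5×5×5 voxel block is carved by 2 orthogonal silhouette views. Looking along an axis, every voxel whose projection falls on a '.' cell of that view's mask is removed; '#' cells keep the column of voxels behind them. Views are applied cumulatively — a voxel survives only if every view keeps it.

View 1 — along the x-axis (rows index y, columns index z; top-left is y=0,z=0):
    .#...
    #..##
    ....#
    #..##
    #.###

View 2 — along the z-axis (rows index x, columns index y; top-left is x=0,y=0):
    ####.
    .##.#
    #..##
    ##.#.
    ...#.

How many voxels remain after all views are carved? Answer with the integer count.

initial block: 5^3 = 125
step 1: project along x, AND mask (12/25) → |grid| = 60
step 2: project along z, AND mask (14/25) → |grid| = 34

34 voxels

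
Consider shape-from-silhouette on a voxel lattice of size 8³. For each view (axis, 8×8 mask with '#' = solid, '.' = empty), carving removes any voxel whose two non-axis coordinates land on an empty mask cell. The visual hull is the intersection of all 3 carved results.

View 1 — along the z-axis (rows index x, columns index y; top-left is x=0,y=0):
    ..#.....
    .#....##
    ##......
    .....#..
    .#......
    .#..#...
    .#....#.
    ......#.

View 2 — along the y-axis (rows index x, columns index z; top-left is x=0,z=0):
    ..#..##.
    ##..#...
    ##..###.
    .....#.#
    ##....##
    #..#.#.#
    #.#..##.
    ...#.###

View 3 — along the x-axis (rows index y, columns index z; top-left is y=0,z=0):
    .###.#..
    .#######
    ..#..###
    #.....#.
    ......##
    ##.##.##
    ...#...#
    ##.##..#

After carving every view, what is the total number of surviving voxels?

27 voxels

before carving: 512 voxels (8×8×8)
step 1: project along z, AND mask (13/64) → |grid| = 104
step 2: project along y, AND mask (29/64) → |grid| = 48
step 3: project along x, AND mask (32/64) → |grid| = 27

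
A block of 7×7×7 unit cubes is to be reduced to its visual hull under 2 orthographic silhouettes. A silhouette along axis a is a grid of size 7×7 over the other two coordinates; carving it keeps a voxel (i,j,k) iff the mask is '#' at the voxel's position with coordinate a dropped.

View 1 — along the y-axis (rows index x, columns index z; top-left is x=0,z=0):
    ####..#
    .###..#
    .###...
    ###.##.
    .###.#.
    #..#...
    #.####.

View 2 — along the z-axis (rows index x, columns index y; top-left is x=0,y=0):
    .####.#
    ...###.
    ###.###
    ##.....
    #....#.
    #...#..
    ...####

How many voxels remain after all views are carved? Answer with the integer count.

voxel count = 97

start: 7×7×7 = 343 voxels
carve view 1 (along y, XZ-mask fill 28/49): 196 voxels remain
carve view 2 (along z, XY-mask fill 24/49): 97 voxels remain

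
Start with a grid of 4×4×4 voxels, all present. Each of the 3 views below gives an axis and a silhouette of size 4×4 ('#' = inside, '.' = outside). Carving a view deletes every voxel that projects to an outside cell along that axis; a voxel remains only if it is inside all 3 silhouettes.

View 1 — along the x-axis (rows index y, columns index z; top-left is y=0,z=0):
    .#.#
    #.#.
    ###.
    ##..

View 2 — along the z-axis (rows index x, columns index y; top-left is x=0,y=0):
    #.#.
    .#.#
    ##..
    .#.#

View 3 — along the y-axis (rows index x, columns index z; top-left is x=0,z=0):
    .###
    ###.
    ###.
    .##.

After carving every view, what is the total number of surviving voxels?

|visual hull| = 13

start: 4×4×4 = 64 voxels
carve view 1 (along x, YZ-mask fill 9/16): 36 voxels remain
carve view 2 (along z, XY-mask fill 8/16): 17 voxels remain
carve view 3 (along y, XZ-mask fill 11/16): 13 voxels remain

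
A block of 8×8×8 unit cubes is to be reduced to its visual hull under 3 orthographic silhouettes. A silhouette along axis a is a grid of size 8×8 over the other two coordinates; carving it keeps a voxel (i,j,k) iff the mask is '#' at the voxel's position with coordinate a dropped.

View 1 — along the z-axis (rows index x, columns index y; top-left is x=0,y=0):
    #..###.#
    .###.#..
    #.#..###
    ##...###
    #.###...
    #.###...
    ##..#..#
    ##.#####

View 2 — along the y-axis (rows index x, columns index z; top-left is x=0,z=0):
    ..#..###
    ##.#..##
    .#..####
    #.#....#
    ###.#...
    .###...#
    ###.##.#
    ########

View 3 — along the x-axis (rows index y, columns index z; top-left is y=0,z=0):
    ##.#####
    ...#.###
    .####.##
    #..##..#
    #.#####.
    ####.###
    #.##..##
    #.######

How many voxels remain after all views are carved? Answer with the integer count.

initial block: 8^3 = 512
carve view 1 (along z, XY-mask fill 38/64): 304 voxels remain
carve view 2 (along y, XZ-mask fill 39/64): 192 voxels remain
carve view 3 (along x, YZ-mask fill 46/64): 139 voxels remain

139 voxels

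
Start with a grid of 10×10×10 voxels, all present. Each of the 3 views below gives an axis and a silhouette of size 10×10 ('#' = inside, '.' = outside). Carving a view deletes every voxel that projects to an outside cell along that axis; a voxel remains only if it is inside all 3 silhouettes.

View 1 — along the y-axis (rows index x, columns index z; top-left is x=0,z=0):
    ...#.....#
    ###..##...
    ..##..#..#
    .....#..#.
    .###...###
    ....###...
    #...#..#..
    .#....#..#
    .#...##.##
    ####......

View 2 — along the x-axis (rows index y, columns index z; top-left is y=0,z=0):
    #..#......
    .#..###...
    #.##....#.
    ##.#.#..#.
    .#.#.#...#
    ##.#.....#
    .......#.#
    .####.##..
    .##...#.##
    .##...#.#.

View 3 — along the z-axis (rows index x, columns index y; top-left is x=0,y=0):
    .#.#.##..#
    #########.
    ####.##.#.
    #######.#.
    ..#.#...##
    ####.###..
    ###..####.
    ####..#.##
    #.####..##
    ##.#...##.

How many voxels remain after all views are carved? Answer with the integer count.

|visual hull| = 102

before carving: 1000 voxels (10×10×10)
[1] y-view keeps 37 columns → grid now 370
[2] x-view keeps 40 columns → grid now 159
[3] z-view keeps 66 columns → grid now 102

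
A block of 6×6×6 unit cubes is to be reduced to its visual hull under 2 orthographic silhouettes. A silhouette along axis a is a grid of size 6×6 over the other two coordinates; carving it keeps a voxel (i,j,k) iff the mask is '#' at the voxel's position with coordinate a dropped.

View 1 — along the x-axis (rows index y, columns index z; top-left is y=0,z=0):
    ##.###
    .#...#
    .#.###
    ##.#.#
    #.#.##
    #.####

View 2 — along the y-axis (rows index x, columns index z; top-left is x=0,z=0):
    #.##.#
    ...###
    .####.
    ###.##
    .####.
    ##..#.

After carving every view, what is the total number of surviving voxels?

initial block: 6^3 = 216
V1 x: intersect with YZ mask (24 set) -- 144 left
V2 y: intersect with XZ mask (23 set) -- 90 left

voxel count = 90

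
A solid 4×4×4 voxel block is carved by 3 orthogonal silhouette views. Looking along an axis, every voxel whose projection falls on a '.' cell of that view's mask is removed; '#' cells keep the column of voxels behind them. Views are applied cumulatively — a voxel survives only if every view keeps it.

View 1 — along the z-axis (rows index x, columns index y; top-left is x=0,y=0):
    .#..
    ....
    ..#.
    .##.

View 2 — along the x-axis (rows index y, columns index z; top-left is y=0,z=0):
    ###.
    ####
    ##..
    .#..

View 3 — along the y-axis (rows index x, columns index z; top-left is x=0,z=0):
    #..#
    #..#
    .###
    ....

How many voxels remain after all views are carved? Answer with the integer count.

remaining voxels: 3

start: 4×4×4 = 64 voxels
  1. axis=2 (XY plane), |mask|=4  ⇒  voxels=16
  2. axis=0 (YZ plane), |mask|=10  ⇒  voxels=12
  3. axis=1 (XZ plane), |mask|=7  ⇒  voxels=3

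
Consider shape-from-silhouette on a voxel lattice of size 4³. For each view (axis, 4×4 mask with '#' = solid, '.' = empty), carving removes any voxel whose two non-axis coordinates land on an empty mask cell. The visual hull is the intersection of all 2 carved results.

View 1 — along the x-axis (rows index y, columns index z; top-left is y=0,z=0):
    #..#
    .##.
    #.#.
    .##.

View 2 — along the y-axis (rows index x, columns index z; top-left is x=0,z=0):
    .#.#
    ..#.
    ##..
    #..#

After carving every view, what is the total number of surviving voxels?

full grid |V| = 64
[1] x-view keeps 8 columns → grid now 32
[2] y-view keeps 7 columns → grid now 13

voxel count = 13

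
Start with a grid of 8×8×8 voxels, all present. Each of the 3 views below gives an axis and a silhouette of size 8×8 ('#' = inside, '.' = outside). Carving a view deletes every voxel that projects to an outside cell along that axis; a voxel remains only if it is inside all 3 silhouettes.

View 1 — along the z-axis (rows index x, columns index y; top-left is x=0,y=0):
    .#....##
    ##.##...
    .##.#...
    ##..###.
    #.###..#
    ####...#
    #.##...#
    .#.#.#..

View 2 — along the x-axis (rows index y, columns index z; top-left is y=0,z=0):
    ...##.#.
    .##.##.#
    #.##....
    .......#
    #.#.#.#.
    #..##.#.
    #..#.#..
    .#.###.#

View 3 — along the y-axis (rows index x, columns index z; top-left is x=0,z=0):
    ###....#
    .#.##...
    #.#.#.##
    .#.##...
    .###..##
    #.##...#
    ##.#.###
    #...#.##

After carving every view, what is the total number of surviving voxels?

initial block: 8^3 = 512
[1] z-view keeps 32 columns → grid now 256
[2] x-view keeps 28 columns → grid now 112
[3] y-view keeps 34 columns → grid now 62

|visual hull| = 62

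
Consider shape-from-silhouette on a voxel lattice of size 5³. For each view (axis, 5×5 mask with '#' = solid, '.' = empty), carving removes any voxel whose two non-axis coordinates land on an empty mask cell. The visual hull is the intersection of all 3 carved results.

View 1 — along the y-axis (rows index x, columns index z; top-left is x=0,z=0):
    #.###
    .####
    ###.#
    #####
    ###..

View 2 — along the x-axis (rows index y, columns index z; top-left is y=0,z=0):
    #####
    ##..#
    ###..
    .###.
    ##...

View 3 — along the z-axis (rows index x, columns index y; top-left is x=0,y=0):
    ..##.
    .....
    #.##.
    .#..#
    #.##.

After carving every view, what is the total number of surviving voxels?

26 voxels

initial block: 5^3 = 125
after view 1 [y-axis, 20 of 25 cells solid] → remaining = 100
after view 2 [x-axis, 16 of 25 cells solid] → remaining = 65
after view 3 [z-axis, 10 of 25 cells solid] → remaining = 26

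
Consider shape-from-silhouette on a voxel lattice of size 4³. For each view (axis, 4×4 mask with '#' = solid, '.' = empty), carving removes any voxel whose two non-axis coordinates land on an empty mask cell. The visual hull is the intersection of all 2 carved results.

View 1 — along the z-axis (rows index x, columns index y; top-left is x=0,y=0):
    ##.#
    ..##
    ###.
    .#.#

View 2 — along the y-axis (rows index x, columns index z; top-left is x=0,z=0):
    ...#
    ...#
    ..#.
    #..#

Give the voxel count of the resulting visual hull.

remaining voxels: 12

full grid |V| = 64
carve view 1 (along z, XY-mask fill 10/16): 40 voxels remain
carve view 2 (along y, XZ-mask fill 5/16): 12 voxels remain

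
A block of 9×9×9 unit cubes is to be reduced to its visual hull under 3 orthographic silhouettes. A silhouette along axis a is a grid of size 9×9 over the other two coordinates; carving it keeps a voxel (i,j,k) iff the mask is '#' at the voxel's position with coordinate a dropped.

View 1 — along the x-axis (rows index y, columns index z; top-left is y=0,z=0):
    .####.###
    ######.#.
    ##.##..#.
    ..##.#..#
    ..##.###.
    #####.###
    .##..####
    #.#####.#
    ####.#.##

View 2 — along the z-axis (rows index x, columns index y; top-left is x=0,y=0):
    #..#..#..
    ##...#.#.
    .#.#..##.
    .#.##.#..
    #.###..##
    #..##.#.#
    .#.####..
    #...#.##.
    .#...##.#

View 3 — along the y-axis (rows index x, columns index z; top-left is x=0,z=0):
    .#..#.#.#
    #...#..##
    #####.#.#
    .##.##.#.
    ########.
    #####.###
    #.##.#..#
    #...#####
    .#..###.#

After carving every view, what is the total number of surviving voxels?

|visual hull| = 157

before carving: 729 voxels (9×9×9)
V1 x: intersect with YZ mask (56 set) -- 504 left
V2 z: intersect with XY mask (39 set) -- 239 left
V3 y: intersect with XZ mask (52 set) -- 157 left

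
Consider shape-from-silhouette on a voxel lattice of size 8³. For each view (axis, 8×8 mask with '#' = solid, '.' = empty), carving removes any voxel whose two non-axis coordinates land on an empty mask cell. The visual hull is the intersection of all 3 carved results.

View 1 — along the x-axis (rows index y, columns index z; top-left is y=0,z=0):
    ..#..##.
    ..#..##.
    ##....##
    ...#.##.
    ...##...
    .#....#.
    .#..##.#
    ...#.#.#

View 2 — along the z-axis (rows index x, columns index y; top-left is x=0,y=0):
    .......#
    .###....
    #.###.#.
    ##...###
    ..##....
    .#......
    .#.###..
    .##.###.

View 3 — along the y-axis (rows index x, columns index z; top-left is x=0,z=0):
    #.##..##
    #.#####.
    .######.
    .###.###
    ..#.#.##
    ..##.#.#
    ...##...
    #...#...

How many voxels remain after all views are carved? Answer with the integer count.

48 voxels

before carving: 512 voxels (8×8×8)
after view 1 [x-axis, 24 of 64 cells solid] → remaining = 192
after view 2 [z-axis, 26 of 64 cells solid] → remaining = 79
after view 3 [y-axis, 35 of 64 cells solid] → remaining = 48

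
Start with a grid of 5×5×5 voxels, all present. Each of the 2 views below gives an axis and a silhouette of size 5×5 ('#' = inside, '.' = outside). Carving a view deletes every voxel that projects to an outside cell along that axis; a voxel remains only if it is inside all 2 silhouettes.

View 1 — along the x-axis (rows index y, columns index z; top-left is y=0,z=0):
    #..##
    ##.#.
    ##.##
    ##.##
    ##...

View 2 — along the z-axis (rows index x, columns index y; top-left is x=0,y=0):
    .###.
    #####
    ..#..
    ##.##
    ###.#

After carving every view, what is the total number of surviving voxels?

start: 5×5×5 = 125 voxels
V1 x: intersect with YZ mask (16 set) -- 80 left
V2 z: intersect with XY mask (17 set) -- 55 left

voxel count = 55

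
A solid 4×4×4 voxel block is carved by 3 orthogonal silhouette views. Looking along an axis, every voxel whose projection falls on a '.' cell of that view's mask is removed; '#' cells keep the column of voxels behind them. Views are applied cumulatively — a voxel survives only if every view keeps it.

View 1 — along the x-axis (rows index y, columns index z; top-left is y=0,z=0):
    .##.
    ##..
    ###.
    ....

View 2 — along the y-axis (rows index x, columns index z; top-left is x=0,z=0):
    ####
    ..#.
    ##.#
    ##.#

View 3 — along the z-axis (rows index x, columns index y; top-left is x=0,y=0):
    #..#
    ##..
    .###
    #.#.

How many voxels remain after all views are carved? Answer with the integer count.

10 voxels

before carving: 64 voxels (4×4×4)
  1. axis=0 (YZ plane), |mask|=7  ⇒  voxels=28
  2. axis=1 (XZ plane), |mask|=11  ⇒  voxels=19
  3. axis=2 (XY plane), |mask|=9  ⇒  voxels=10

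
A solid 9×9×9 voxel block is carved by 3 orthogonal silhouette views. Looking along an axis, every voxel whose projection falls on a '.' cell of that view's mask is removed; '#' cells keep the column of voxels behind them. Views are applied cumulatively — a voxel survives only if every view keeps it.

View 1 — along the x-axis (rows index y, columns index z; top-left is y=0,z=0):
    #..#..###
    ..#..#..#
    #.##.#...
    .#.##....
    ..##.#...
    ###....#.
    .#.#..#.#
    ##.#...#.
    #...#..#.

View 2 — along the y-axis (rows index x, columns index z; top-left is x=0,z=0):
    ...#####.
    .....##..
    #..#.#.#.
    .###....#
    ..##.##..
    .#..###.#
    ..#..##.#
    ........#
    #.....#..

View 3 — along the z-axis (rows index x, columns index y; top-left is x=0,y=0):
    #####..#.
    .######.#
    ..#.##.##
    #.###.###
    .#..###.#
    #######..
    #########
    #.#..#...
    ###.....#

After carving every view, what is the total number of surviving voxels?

start: 9×9×9 = 729 voxels
[1] x-view keeps 33 columns → grid now 297
[2] y-view keeps 31 columns → grid now 108
[3] z-view keeps 53 columns → grid now 78

78 voxels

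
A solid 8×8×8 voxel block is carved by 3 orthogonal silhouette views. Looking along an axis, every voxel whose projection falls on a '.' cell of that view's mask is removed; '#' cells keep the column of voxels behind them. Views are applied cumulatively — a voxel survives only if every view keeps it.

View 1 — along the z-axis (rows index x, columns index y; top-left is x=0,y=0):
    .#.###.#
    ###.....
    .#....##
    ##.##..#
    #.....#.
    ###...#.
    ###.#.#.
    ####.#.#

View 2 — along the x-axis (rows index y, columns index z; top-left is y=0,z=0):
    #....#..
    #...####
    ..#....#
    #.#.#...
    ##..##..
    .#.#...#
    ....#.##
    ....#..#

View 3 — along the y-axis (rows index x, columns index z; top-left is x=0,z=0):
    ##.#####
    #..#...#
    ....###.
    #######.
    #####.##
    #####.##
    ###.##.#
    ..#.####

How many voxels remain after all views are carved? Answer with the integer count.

80 voxels

initial block: 8^3 = 512
carve view 1 (along z, XY-mask fill 33/64): 264 voxels remain
carve view 2 (along x, YZ-mask fill 24/64): 102 voxels remain
carve view 3 (along y, XZ-mask fill 45/64): 80 voxels remain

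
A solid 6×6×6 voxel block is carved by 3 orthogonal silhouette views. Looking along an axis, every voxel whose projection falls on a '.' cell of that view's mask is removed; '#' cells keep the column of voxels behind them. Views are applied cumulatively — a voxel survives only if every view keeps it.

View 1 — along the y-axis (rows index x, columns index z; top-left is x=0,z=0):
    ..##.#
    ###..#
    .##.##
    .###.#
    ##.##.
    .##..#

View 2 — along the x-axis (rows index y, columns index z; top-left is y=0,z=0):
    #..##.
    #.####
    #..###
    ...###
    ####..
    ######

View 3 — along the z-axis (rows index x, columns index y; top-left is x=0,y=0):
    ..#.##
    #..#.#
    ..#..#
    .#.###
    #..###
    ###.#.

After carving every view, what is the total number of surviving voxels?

voxel count = 48

full grid |V| = 216
[1] y-view keeps 22 columns → grid now 132
[2] x-view keeps 25 columns → grid now 83
[3] z-view keeps 20 columns → grid now 48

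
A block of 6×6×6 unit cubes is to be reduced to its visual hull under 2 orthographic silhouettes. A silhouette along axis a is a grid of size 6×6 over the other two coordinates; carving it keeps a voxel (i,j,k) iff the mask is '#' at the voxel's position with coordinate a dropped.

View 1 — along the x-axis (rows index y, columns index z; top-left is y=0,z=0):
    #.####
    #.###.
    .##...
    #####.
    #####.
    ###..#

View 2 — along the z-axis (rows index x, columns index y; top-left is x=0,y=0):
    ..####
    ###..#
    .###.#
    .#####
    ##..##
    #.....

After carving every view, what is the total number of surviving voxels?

start: 6×6×6 = 216 voxels
carve view 1 (along x, YZ-mask fill 25/36): 150 voxels remain
carve view 2 (along z, XY-mask fill 22/36): 89 voxels remain

remaining voxels: 89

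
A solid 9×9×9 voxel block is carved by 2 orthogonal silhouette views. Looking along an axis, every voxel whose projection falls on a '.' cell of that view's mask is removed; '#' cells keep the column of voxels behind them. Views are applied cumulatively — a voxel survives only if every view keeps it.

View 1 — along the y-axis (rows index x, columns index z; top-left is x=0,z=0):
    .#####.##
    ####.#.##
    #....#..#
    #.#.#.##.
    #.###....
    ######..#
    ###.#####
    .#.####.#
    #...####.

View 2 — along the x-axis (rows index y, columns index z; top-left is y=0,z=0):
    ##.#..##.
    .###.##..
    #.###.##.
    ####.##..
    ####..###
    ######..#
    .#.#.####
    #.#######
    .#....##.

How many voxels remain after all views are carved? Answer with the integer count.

remaining voxels: 295

before carving: 729 voxels (9×9×9)
[1] y-view keeps 52 columns → grid now 468
[2] x-view keeps 53 columns → grid now 295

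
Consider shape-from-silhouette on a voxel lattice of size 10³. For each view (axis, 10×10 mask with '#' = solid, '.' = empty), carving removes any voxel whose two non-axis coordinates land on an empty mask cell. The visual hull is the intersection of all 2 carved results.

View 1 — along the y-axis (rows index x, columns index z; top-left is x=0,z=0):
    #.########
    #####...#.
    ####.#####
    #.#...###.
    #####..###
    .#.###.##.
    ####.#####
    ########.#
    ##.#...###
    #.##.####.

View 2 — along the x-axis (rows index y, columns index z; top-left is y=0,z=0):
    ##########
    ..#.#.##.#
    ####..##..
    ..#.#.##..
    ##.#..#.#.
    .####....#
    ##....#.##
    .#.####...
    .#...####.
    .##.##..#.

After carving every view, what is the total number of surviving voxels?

start: 10×10×10 = 1000 voxels
after view 1 [y-axis, 74 of 100 cells solid] → remaining = 740
after view 2 [x-axis, 55 of 100 cells solid] → remaining = 401

|visual hull| = 401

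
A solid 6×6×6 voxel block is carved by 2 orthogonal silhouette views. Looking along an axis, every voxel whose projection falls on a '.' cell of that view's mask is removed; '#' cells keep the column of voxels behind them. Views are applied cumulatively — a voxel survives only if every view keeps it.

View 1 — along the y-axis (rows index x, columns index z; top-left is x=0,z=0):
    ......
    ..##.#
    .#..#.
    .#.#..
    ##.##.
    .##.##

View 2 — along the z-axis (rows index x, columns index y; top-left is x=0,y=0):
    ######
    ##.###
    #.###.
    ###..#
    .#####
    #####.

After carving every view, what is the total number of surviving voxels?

start: 6×6×6 = 216 voxels
V1 y: intersect with XZ mask (15 set) -- 90 left
V2 z: intersect with XY mask (29 set) -- 71 left

remaining voxels: 71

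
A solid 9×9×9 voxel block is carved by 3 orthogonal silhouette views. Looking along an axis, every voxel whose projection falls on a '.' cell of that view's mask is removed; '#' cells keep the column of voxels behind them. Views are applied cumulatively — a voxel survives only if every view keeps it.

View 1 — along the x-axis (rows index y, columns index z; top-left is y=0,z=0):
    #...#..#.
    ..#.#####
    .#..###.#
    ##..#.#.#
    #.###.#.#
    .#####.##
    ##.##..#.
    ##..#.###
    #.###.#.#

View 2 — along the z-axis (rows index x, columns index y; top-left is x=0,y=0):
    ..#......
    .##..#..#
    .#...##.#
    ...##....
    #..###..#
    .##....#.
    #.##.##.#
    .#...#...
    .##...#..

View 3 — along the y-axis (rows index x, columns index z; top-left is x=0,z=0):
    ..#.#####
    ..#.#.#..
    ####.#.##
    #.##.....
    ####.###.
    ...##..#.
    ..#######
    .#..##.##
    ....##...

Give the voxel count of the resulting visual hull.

before carving: 729 voxels (9×9×9)
[1] x-view keeps 49 columns → grid now 441
[2] z-view keeps 30 columns → grid now 168
[3] y-view keeps 43 columns → grid now 96

remaining voxels: 96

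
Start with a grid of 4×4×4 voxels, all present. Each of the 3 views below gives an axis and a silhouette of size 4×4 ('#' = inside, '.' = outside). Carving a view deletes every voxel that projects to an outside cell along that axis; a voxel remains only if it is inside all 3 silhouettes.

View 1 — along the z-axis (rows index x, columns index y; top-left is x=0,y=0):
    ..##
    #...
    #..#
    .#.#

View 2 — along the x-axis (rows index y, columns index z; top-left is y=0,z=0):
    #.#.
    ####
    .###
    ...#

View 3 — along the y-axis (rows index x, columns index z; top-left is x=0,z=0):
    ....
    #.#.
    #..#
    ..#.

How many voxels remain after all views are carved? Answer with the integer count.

before carving: 64 voxels (4×4×4)
step 1: project along z, AND mask (7/16) → |grid| = 28
step 2: project along x, AND mask (10/16) → |grid| = 14
step 3: project along y, AND mask (5/16) → |grid| = 5

remaining voxels: 5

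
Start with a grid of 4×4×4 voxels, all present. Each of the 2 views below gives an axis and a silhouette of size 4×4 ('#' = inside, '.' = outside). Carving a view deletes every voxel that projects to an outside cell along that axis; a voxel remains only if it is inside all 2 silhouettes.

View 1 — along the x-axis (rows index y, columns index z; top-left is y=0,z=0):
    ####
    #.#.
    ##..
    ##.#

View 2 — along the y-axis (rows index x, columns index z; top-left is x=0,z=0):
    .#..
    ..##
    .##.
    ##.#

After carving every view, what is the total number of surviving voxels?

start: 4×4×4 = 64 voxels
V1 x: intersect with YZ mask (11 set) -- 44 left
V2 y: intersect with XZ mask (8 set) -- 21 left

21 voxels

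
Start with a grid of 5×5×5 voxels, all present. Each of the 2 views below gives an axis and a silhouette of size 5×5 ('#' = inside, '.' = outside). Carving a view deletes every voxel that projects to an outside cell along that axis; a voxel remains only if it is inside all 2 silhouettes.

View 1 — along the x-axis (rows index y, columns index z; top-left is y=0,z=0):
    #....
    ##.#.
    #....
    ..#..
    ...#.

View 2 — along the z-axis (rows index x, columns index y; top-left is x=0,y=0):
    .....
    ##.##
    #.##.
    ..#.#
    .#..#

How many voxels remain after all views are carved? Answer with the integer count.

voxel count = 15

full grid |V| = 125
step 1: project along x, AND mask (7/25) → |grid| = 35
step 2: project along z, AND mask (11/25) → |grid| = 15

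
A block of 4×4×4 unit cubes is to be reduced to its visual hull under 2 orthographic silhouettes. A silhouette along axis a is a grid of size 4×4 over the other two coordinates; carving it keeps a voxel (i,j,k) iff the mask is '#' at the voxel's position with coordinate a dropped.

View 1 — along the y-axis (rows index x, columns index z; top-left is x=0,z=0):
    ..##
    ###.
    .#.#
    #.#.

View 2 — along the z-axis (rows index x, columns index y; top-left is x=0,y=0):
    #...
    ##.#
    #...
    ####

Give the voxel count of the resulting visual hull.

initial block: 4^3 = 64
carve view 1 (along y, XZ-mask fill 9/16): 36 voxels remain
carve view 2 (along z, XY-mask fill 9/16): 21 voxels remain

remaining voxels: 21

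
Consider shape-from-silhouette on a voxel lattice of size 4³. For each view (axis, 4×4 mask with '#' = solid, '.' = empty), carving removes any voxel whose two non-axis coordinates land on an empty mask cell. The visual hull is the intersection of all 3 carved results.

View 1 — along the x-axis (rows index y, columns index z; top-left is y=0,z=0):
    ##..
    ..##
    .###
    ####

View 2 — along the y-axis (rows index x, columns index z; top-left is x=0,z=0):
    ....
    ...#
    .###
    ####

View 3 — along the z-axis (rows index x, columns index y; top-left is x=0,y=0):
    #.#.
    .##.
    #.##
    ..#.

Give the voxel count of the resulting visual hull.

initial block: 4^3 = 64
step 1: project along x, AND mask (11/16) → |grid| = 44
step 2: project along y, AND mask (8/16) → |grid| = 23
step 3: project along z, AND mask (8/16) → |grid| = 12

remaining voxels: 12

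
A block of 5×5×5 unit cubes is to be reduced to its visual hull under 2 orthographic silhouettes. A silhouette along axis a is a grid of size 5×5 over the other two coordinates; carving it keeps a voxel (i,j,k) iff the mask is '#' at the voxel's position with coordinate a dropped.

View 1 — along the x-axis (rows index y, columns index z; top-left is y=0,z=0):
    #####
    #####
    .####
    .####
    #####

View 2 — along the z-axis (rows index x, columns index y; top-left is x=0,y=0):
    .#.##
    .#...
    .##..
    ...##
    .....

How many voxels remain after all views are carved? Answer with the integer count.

remaining voxels: 37

start: 5×5×5 = 125 voxels
  1. axis=0 (YZ plane), |mask|=23  ⇒  voxels=115
  2. axis=2 (XY plane), |mask|=8  ⇒  voxels=37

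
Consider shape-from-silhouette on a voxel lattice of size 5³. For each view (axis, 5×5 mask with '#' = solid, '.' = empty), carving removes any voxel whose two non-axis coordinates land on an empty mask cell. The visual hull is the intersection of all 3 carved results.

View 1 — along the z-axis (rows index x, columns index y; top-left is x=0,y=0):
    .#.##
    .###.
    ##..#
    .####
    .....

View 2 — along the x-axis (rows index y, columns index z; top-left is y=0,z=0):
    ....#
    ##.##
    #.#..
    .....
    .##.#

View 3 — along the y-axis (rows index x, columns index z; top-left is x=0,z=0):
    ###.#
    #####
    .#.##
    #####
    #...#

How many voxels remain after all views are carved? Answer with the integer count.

full grid |V| = 125
step 1: project along z, AND mask (13/25) → |grid| = 65
step 2: project along x, AND mask (10/25) → |grid| = 30
step 3: project along y, AND mask (19/25) → |grid| = 27

|visual hull| = 27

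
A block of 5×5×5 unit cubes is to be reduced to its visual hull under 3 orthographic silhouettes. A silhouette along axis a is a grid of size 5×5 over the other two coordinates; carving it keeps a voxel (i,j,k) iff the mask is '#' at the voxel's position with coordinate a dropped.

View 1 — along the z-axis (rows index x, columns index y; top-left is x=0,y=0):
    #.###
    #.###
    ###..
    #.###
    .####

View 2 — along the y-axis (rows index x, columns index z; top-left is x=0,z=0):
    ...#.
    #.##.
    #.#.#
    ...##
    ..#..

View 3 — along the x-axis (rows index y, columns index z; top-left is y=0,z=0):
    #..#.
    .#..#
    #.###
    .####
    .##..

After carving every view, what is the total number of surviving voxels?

remaining voxels: 24

before carving: 125 voxels (5×5×5)
after view 1 [z-axis, 19 of 25 cells solid] → remaining = 95
after view 2 [y-axis, 10 of 25 cells solid] → remaining = 37
after view 3 [x-axis, 14 of 25 cells solid] → remaining = 24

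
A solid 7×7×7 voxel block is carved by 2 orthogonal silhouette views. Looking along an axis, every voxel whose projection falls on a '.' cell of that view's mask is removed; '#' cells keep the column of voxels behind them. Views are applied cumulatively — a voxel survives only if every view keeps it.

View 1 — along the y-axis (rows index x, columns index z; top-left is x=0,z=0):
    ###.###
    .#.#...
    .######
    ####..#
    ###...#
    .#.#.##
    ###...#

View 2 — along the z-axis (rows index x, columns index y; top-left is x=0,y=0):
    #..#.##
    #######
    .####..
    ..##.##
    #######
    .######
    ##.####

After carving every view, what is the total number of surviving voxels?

initial block: 7^3 = 343
after view 1 [y-axis, 31 of 49 cells solid] → remaining = 217
after view 2 [z-axis, 38 of 49 cells solid] → remaining = 158

|visual hull| = 158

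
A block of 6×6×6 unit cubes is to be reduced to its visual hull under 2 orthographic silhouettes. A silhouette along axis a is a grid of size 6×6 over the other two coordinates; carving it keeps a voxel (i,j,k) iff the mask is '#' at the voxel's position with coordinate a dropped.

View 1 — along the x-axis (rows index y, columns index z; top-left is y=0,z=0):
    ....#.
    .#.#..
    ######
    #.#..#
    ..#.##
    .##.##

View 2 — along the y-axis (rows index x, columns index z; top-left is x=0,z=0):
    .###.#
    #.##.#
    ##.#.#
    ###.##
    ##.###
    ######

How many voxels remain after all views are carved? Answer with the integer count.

|visual hull| = 87

initial block: 6^3 = 216
  1. axis=0 (YZ plane), |mask|=19  ⇒  voxels=114
  2. axis=1 (XZ plane), |mask|=28  ⇒  voxels=87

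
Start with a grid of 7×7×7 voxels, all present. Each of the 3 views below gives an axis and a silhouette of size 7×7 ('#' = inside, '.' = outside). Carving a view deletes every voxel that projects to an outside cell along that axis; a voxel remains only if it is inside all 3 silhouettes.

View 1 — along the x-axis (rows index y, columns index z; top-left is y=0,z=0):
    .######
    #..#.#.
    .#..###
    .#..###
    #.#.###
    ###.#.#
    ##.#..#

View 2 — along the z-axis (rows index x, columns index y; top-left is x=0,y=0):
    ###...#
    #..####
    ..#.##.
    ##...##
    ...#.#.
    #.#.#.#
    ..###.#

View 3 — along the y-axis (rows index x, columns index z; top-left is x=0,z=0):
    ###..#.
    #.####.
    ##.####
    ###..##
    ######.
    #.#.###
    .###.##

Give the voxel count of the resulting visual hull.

full grid |V| = 343
after view 1 [x-axis, 31 of 49 cells solid] → remaining = 217
after view 2 [z-axis, 26 of 49 cells solid] → remaining = 118
after view 3 [y-axis, 36 of 49 cells solid] → remaining = 82

82 voxels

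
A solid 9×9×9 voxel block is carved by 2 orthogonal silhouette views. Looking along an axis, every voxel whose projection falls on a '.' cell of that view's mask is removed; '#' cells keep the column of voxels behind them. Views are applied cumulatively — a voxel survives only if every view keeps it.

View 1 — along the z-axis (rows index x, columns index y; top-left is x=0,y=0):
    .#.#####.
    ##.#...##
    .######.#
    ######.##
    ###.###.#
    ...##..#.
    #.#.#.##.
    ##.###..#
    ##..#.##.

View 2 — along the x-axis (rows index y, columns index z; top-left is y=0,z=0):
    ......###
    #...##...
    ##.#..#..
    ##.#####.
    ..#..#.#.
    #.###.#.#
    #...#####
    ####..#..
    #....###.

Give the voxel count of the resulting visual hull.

initial block: 9^3 = 729
V1 z: intersect with XY mask (52 set) -- 468 left
V2 x: intersect with YZ mask (41 set) -- 231 left

voxel count = 231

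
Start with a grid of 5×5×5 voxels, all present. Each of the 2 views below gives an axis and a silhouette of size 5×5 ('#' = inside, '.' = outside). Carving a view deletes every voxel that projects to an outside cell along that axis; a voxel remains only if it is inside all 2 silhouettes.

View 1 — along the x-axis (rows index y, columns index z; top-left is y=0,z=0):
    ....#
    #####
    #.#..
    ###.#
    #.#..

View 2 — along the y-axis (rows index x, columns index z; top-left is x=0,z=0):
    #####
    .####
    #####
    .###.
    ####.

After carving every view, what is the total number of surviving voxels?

initial block: 5^3 = 125
  1. axis=0 (YZ plane), |mask|=14  ⇒  voxels=70
  2. axis=1 (XZ plane), |mask|=21  ⇒  voxels=56

remaining voxels: 56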